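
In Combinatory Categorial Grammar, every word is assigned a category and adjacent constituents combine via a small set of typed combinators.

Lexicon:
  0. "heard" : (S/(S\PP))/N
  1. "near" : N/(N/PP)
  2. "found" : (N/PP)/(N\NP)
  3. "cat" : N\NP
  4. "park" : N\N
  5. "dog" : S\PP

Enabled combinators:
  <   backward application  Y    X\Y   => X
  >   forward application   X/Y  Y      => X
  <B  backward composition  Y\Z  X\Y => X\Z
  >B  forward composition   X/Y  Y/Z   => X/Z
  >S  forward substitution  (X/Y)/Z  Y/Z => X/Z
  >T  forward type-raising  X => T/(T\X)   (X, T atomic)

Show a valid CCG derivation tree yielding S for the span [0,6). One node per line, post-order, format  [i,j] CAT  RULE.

[0,1] (S/(S\PP))/N  lex  "heard"
[1,2] N/(N/PP)  lex  "near"
[2,3] (N/PP)/(N\NP)  lex  "found"
[3,4] N\NP  lex  "cat"
[4,5] N\N  lex  "park"
[3,5] N\NP  <B  k=4
[2,5] N/PP  >  k=3
[1,5] N  >  k=2
[0,5] S/(S\PP)  >  k=1
[5,6] S\PP  lex  "dog"
[0,6] S  >  k=5

[0,6] S   >
  [0,5] S/(S\PP)   >
    [0,1] "heard" : (S/(S\PP))/N
    [1,5] N   >
      [1,2] "near" : N/(N/PP)
      [2,5] N/PP   >
        [2,3] "found" : (N/PP)/(N\NP)
        [3,5] N\NP   <B
          [3,4] "cat" : N\NP
          [4,5] "park" : N\N
  [5,6] "dog" : S\PP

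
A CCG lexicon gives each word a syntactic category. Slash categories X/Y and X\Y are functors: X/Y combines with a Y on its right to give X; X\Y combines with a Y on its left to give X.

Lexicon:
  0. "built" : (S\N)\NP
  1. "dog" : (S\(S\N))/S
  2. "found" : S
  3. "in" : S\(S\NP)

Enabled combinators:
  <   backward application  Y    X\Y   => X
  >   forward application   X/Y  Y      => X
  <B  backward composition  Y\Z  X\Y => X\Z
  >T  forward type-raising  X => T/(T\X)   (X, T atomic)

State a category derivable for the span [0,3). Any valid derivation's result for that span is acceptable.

[0,4] S   <
  [0,3] S\NP   <B
    [0,1] "built" : (S\N)\NP
    [1,3] S\(S\N)   >
      [1,2] "dog" : (S\(S\N))/S
      [2,3] "found" : S
  [3,4] "in" : S\(S\NP)

S\NP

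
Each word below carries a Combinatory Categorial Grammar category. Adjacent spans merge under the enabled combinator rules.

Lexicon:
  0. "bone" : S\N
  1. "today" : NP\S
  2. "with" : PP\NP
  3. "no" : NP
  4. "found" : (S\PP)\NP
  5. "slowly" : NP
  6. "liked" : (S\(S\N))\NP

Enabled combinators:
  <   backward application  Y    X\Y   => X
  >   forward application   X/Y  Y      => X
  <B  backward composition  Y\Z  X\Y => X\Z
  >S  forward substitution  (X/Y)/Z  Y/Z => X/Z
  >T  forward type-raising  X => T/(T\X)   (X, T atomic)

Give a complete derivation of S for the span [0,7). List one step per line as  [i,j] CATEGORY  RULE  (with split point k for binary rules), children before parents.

[0,1] S\N  lex  "bone"
[1,2] NP\S  lex  "today"
[0,2] NP\N  <B  k=1
[2,3] PP\NP  lex  "with"
[3,4] NP  lex  "no"
[4,5] (S\PP)\NP  lex  "found"
[3,5] S\PP  <  k=4
[2,5] S\NP  <B  k=3
[0,5] S\N  <B  k=2
[5,6] NP  lex  "slowly"
[6,7] (S\(S\N))\NP  lex  "liked"
[5,7] S\(S\N)  <  k=6
[0,7] S  <  k=5

[0,7] S   <
  [0,5] S\N   <B
    [0,2] NP\N   <B
      [0,1] "bone" : S\N
      [1,2] "today" : NP\S
    [2,5] S\NP   <B
      [2,3] "with" : PP\NP
      [3,5] S\PP   <
        [3,4] "no" : NP
        [4,5] "found" : (S\PP)\NP
  [5,7] S\(S\N)   <
    [5,6] "slowly" : NP
    [6,7] "liked" : (S\(S\N))\NP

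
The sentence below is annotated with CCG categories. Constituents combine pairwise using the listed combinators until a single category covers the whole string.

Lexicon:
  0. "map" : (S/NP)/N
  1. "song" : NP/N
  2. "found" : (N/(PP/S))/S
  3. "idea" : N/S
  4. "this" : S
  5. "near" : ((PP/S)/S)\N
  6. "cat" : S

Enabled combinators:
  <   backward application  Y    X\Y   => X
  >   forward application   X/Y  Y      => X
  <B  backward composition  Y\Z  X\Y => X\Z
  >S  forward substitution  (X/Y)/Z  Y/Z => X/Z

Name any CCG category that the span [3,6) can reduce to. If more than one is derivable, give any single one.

[0,7] S   >
  [0,2] S/N   >S
    [0,1] "map" : (S/NP)/N
    [1,2] "song" : NP/N
  [2,7] N   >
    [2,6] N/S   >S
      [2,3] "found" : (N/(PP/S))/S
      [3,6] (PP/S)/S   <
        [3,5] N   >
          [3,4] "idea" : N/S
          [4,5] "this" : S
        [5,6] "near" : ((PP/S)/S)\N
    [6,7] "cat" : S

(PP/S)/S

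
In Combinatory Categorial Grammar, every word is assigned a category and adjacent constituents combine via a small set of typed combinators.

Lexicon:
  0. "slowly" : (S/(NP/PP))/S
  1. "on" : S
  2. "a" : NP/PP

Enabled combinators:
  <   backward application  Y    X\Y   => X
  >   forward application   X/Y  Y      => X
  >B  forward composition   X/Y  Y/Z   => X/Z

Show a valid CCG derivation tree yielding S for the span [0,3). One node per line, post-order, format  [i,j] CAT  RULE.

[0,1] (S/(NP/PP))/S  lex  "slowly"
[1,2] S  lex  "on"
[0,2] S/(NP/PP)  >  k=1
[2,3] NP/PP  lex  "a"
[0,3] S  >  k=2

[0,3] S   >
  [0,2] S/(NP/PP)   >
    [0,1] "slowly" : (S/(NP/PP))/S
    [1,2] "on" : S
  [2,3] "a" : NP/PP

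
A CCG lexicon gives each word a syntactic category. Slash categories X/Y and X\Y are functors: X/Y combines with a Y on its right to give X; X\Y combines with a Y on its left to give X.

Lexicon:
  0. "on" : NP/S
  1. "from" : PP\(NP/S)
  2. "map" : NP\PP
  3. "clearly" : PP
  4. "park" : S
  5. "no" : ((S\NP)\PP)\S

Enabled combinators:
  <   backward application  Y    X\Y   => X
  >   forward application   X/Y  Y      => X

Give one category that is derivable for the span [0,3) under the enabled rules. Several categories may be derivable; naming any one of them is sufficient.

[0,6] S   <
  [0,3] NP   <
    [0,2] PP   <
      [0,1] "on" : NP/S
      [1,2] "from" : PP\(NP/S)
    [2,3] "map" : NP\PP
  [3,6] S\NP   <
    [3,4] "clearly" : PP
    [4,6] (S\NP)\PP   <
      [4,5] "park" : S
      [5,6] "no" : ((S\NP)\PP)\S

NP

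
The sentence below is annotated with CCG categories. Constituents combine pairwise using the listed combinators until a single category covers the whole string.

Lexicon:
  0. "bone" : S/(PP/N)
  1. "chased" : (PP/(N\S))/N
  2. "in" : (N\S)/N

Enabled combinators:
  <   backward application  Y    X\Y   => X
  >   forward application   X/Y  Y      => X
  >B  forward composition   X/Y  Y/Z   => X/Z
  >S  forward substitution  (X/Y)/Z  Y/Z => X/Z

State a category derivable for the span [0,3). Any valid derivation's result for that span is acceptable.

[0,3] S   >
  [0,1] "bone" : S/(PP/N)
  [1,3] PP/N   >S
    [1,2] "chased" : (PP/(N\S))/N
    [2,3] "in" : (N\S)/N

S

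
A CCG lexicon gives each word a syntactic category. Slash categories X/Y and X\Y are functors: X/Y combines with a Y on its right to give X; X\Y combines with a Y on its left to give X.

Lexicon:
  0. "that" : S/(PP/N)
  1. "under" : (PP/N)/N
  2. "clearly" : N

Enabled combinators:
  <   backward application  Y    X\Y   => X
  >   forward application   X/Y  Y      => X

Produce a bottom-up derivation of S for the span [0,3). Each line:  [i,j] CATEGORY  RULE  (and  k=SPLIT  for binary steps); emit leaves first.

[0,1] S/(PP/N)  lex  "that"
[1,2] (PP/N)/N  lex  "under"
[2,3] N  lex  "clearly"
[1,3] PP/N  >  k=2
[0,3] S  >  k=1

[0,3] S   >
  [0,1] "that" : S/(PP/N)
  [1,3] PP/N   >
    [1,2] "under" : (PP/N)/N
    [2,3] "clearly" : N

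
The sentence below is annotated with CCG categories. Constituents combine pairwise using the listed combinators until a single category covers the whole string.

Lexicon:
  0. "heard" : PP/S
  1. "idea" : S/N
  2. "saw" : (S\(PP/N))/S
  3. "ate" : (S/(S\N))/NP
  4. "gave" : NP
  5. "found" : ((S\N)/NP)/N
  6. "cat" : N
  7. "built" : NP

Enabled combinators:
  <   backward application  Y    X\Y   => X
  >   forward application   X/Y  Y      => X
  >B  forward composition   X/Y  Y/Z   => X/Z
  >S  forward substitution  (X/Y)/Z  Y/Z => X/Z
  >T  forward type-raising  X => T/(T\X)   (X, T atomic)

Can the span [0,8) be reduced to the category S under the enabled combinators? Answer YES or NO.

YES

[0,8] S   <
  [0,2] PP/N   >B
    [0,1] "heard" : PP/S
    [1,2] "idea" : S/N
  [2,8] S\(PP/N)   >
    [2,3] "saw" : (S\(PP/N))/S
    [3,8] S   >
      [3,5] S/(S\N)   >
        [3,4] "ate" : (S/(S\N))/NP
        [4,5] "gave" : NP
      [5,8] S\N   >
        [5,7] (S\N)/NP   >
          [5,6] "found" : ((S\N)/NP)/N
          [6,7] "cat" : N
        [7,8] "built" : NP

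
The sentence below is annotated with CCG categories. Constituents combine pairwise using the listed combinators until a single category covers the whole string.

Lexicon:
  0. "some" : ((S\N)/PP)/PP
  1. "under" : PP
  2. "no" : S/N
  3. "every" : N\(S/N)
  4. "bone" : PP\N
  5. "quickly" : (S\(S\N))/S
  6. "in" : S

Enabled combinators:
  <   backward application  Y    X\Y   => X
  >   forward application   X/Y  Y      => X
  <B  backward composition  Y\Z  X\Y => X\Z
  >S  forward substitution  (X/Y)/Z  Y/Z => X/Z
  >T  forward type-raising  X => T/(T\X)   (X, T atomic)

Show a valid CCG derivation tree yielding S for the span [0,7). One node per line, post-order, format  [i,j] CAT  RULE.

[0,1] ((S\N)/PP)/PP  lex  "some"
[1,2] PP  lex  "under"
[0,2] (S\N)/PP  >  k=1
[2,3] S/N  lex  "no"
[3,4] N\(S/N)  lex  "every"
[2,4] N  <  k=3
[4,5] PP\N  lex  "bone"
[2,5] PP  <  k=4
[0,5] S\N  >  k=2
[5,6] (S\(S\N))/S  lex  "quickly"
[6,7] S  lex  "in"
[5,7] S\(S\N)  >  k=6
[0,7] S  <  k=5

[0,7] S   <
  [0,5] S\N   >
    [0,2] (S\N)/PP   >
      [0,1] "some" : ((S\N)/PP)/PP
      [1,2] "under" : PP
    [2,5] PP   <
      [2,4] N   <
        [2,3] "no" : S/N
        [3,4] "every" : N\(S/N)
      [4,5] "bone" : PP\N
  [5,7] S\(S\N)   >
    [5,6] "quickly" : (S\(S\N))/S
    [6,7] "in" : S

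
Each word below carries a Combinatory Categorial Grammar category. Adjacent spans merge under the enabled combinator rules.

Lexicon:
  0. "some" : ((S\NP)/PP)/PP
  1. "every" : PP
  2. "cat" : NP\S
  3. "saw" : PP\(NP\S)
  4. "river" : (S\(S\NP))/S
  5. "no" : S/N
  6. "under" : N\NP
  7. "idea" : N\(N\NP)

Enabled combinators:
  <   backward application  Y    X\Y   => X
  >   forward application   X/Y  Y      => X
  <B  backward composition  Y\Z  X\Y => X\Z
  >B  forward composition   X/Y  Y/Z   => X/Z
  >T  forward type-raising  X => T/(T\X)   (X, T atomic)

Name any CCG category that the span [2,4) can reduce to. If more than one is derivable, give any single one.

[0,8] S   <
  [0,4] S\NP   >
    [0,2] (S\NP)/PP   >
      [0,1] "some" : ((S\NP)/PP)/PP
      [1,2] "every" : PP
    [2,4] PP   <
      [2,3] "cat" : NP\S
      [3,4] "saw" : PP\(NP\S)
  [4,8] S\(S\NP)   >
    [4,5] "river" : (S\(S\NP))/S
    [5,8] S   >
      [5,6] "no" : S/N
      [6,8] N   <
        [6,7] "under" : N\NP
        [7,8] "idea" : N\(N\NP)

PP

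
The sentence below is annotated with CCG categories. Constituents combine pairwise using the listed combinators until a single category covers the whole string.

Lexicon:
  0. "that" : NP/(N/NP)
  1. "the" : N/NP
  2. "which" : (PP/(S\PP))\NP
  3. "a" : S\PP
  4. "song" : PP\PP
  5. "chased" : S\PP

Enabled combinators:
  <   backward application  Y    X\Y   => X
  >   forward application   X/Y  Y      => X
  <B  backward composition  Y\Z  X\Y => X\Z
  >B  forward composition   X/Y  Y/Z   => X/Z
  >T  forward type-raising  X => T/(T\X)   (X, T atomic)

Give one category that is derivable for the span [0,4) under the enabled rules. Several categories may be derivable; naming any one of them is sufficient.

PP

[0,6] S   <
  [0,4] PP   >
    [0,3] PP/(S\PP)   <
      [0,2] NP   >
        [0,1] "that" : NP/(N/NP)
        [1,2] "the" : N/NP
      [2,3] "which" : (PP/(S\PP))\NP
    [3,4] "a" : S\PP
  [4,6] S\PP   <B
    [4,5] "song" : PP\PP
    [5,6] "chased" : S\PP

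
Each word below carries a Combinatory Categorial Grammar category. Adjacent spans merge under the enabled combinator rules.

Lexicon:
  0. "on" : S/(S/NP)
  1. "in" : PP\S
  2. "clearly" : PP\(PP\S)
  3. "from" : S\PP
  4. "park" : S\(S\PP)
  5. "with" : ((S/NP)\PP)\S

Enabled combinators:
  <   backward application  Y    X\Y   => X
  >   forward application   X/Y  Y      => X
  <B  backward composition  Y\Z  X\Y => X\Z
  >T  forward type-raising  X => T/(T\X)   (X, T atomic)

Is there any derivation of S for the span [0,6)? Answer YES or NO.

[0,6] S   >
  [0,1] "on" : S/(S/NP)
  [1,6] S/NP   <
    [1,3] PP   <
      [1,2] "in" : PP\S
      [2,3] "clearly" : PP\(PP\S)
    [3,6] (S/NP)\PP   <
      [3,5] S   <
        [3,4] "from" : S\PP
        [4,5] "park" : S\(S\PP)
      [5,6] "with" : ((S/NP)\PP)\S

YES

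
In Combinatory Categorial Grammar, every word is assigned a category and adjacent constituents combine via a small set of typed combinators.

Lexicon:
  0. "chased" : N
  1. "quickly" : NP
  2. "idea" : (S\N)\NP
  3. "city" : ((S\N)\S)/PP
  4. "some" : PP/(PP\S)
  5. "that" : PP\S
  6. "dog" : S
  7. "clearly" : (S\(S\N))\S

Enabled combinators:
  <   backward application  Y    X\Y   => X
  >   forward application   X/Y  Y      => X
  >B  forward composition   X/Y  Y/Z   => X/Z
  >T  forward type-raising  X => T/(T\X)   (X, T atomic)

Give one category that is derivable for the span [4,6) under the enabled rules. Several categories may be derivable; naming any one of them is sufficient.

[0,8] S   <
  [0,6] S\N   <
    [0,3] S   <
      [0,1] "chased" : N
      [1,3] S\N   <
        [1,2] "quickly" : NP
        [2,3] "idea" : (S\N)\NP
    [3,6] (S\N)\S   >
      [3,4] "city" : ((S\N)\S)/PP
      [4,6] PP   >
        [4,5] "some" : PP/(PP\S)
        [5,6] "that" : PP\S
  [6,8] S\(S\N)   <
    [6,7] "dog" : S
    [7,8] "clearly" : (S\(S\N))\S

PP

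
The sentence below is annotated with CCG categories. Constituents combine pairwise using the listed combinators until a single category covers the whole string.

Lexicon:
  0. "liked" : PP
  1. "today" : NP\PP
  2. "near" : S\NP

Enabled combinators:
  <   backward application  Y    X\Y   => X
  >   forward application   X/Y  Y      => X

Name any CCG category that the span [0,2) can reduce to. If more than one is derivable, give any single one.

[0,3] S   <
  [0,2] NP   <
    [0,1] "liked" : PP
    [1,2] "today" : NP\PP
  [2,3] "near" : S\NP

NP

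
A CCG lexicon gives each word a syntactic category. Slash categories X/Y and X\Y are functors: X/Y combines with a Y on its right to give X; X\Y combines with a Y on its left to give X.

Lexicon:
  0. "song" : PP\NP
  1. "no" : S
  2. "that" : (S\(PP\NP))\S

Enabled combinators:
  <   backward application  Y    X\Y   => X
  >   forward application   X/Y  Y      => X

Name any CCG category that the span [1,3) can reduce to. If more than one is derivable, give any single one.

S\(PP\NP)

[0,3] S   <
  [0,1] "song" : PP\NP
  [1,3] S\(PP\NP)   <
    [1,2] "no" : S
    [2,3] "that" : (S\(PP\NP))\S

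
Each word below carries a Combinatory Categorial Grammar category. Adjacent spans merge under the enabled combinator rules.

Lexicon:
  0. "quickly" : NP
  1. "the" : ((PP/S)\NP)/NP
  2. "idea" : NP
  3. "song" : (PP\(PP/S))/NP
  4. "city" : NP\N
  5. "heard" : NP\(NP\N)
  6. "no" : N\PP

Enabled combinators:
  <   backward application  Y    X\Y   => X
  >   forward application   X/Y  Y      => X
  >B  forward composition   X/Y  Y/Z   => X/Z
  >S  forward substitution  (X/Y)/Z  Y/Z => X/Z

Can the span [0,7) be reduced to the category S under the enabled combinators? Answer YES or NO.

NO

NP ((PP/S)\NP)/NP NP (PP\(PP/S))/NP NP\N NP\(NP\N) N\PP
CKY chart[0,7] = {N}; S ∉ chart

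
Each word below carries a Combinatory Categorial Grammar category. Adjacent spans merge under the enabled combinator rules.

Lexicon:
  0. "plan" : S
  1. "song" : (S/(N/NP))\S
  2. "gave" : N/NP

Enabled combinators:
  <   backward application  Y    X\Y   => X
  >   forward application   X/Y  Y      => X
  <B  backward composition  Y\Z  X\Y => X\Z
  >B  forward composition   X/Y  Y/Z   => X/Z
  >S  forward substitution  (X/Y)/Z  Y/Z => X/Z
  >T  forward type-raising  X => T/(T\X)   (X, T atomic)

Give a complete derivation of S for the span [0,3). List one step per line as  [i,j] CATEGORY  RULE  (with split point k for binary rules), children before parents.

[0,3] S   >
  [0,2] S/(N/NP)   <
    [0,1] "plan" : S
    [1,2] "song" : (S/(N/NP))\S
  [2,3] "gave" : N/NP

[0,1] S  lex  "plan"
[1,2] (S/(N/NP))\S  lex  "song"
[0,2] S/(N/NP)  <  k=1
[2,3] N/NP  lex  "gave"
[0,3] S  >  k=2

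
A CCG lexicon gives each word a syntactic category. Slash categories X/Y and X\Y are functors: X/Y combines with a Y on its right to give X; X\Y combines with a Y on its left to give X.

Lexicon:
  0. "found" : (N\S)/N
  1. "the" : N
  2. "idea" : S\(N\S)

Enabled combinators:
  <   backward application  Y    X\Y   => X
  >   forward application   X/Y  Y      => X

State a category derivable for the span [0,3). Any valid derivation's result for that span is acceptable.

[0,3] S   <
  [0,2] N\S   >
    [0,1] "found" : (N\S)/N
    [1,2] "the" : N
  [2,3] "idea" : S\(N\S)

S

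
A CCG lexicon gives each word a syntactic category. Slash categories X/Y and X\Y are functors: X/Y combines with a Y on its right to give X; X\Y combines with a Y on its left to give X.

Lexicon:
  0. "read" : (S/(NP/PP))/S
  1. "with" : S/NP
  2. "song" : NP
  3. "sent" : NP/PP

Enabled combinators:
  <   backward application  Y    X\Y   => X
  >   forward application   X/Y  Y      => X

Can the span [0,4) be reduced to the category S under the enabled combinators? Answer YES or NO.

YES

[0,4] S   >
  [0,3] S/(NP/PP)   >
    [0,1] "read" : (S/(NP/PP))/S
    [1,3] S   >
      [1,2] "with" : S/NP
      [2,3] "song" : NP
  [3,4] "sent" : NP/PP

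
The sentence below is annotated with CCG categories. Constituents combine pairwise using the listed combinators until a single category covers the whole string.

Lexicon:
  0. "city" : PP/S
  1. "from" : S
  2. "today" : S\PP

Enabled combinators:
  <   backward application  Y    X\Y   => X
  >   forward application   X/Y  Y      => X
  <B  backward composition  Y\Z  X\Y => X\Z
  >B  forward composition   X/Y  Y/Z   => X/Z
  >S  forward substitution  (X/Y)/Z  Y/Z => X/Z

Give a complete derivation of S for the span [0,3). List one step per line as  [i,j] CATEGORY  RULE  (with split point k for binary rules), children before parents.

[0,1] PP/S  lex  "city"
[1,2] S  lex  "from"
[0,2] PP  >  k=1
[2,3] S\PP  lex  "today"
[0,3] S  <  k=2

[0,3] S   <
  [0,2] PP   >
    [0,1] "city" : PP/S
    [1,2] "from" : S
  [2,3] "today" : S\PP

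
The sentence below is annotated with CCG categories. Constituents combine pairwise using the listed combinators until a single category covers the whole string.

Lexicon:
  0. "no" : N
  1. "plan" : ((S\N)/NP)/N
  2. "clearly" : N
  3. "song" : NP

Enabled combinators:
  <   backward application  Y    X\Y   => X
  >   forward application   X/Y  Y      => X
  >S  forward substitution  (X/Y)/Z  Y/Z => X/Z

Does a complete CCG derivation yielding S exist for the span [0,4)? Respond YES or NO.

YES

[0,4] S   <
  [0,1] "no" : N
  [1,4] S\N   >
    [1,3] (S\N)/NP   >
      [1,2] "plan" : ((S\N)/NP)/N
      [2,3] "clearly" : N
    [3,4] "song" : NP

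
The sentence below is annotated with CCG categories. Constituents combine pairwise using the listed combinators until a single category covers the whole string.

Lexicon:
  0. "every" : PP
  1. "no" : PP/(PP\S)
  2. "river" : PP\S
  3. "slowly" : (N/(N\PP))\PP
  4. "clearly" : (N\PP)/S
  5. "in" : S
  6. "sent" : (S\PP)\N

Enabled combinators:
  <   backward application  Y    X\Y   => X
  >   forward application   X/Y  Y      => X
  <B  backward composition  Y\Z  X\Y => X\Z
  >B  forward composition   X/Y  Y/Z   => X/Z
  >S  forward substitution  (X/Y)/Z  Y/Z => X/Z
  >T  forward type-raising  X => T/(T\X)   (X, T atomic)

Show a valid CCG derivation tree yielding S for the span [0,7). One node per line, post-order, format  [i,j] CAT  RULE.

[0,1] PP  lex  "every"
[1,2] PP/(PP\S)  lex  "no"
[2,3] PP\S  lex  "river"
[1,3] PP  >  k=2
[3,4] (N/(N\PP))\PP  lex  "slowly"
[1,4] N/(N\PP)  <  k=3
[4,5] (N\PP)/S  lex  "clearly"
[5,6] S  lex  "in"
[4,6] N\PP  >  k=5
[1,6] N  >  k=4
[6,7] (S\PP)\N  lex  "sent"
[1,7] S\PP  <  k=6
[0,7] S  <  k=1

[0,7] S   <
  [0,1] "every" : PP
  [1,7] S\PP   <
    [1,6] N   >
      [1,4] N/(N\PP)   <
        [1,3] PP   >
          [1,2] "no" : PP/(PP\S)
          [2,3] "river" : PP\S
        [3,4] "slowly" : (N/(N\PP))\PP
      [4,6] N\PP   >
        [4,5] "clearly" : (N\PP)/S
        [5,6] "in" : S
    [6,7] "sent" : (S\PP)\N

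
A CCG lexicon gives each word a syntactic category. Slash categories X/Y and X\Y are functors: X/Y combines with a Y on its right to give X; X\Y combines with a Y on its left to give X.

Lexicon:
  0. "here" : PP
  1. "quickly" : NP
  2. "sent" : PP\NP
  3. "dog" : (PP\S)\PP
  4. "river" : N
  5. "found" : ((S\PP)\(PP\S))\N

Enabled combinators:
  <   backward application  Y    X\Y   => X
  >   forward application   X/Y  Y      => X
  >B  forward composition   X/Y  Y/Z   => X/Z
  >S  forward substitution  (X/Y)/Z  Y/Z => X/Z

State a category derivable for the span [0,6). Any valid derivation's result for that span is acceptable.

[0,6] S   <
  [0,1] "here" : PP
  [1,6] S\PP   <
    [1,4] PP\S   <
      [1,3] PP   <
        [1,2] "quickly" : NP
        [2,3] "sent" : PP\NP
      [3,4] "dog" : (PP\S)\PP
    [4,6] (S\PP)\(PP\S)   <
      [4,5] "river" : N
      [5,6] "found" : ((S\PP)\(PP\S))\N

S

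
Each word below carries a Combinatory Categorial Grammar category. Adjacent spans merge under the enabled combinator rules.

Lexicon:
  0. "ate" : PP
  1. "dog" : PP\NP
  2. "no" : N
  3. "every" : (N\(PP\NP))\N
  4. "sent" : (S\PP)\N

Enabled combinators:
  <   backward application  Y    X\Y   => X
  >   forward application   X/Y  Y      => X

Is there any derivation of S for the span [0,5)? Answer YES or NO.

[0,5] S   <
  [0,1] "ate" : PP
  [1,5] S\PP   <
    [1,4] N   <
      [1,2] "dog" : PP\NP
      [2,4] N\(PP\NP)   <
        [2,3] "no" : N
        [3,4] "every" : (N\(PP\NP))\N
    [4,5] "sent" : (S\PP)\N

YES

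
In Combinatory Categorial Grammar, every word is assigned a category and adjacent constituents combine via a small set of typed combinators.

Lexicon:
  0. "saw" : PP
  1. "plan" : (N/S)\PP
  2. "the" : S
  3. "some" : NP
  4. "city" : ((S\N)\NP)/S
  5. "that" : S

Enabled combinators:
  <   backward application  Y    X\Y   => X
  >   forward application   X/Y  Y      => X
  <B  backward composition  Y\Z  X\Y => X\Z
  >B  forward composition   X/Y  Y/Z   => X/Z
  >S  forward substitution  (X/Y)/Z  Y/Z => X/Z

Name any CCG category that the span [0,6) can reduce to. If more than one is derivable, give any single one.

[0,6] S   <
  [0,3] N   >
    [0,2] N/S   <
      [0,1] "saw" : PP
      [1,2] "plan" : (N/S)\PP
    [2,3] "the" : S
  [3,6] S\N   <
    [3,4] "some" : NP
    [4,6] (S\N)\NP   >
      [4,5] "city" : ((S\N)\NP)/S
      [5,6] "that" : S

S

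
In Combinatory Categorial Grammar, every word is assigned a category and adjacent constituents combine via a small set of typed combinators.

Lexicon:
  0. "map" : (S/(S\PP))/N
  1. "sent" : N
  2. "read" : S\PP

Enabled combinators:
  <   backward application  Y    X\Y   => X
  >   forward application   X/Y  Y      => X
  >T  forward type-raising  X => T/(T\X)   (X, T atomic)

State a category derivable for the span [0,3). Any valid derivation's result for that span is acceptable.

S

[0,3] S   >
  [0,2] S/(S\PP)   >
    [0,1] "map" : (S/(S\PP))/N
    [1,2] "sent" : N
  [2,3] "read" : S\PP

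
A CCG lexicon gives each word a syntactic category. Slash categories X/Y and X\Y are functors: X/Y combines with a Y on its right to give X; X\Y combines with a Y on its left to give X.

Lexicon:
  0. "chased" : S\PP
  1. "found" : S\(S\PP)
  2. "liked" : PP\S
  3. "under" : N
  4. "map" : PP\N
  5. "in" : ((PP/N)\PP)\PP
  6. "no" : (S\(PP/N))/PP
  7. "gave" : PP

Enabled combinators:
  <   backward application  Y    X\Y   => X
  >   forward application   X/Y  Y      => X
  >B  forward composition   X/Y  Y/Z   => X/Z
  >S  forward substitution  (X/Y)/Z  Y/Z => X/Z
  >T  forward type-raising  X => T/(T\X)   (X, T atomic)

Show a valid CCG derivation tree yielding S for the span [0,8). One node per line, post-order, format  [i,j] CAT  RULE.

[0,8] S   <
  [0,6] PP/N   <
    [0,3] PP   <
      [0,2] S   <
        [0,1] "chased" : S\PP
        [1,2] "found" : S\(S\PP)
      [2,3] "liked" : PP\S
    [3,6] (PP/N)\PP   <
      [3,5] PP   >
        [3,4] PP/(PP\N)   >T
          [3,4] "under" : N
        [4,5] "map" : PP\N
      [5,6] "in" : ((PP/N)\PP)\PP
  [6,8] S\(PP/N)   >
    [6,7] "no" : (S\(PP/N))/PP
    [7,8] "gave" : PP

[0,1] S\PP  lex  "chased"
[1,2] S\(S\PP)  lex  "found"
[0,2] S  <  k=1
[2,3] PP\S  lex  "liked"
[0,3] PP  <  k=2
[3,4] N  lex  "under"
[3,4] PP/(PP\N)  >T
[4,5] PP\N  lex  "map"
[3,5] PP  >  k=4
[5,6] ((PP/N)\PP)\PP  lex  "in"
[3,6] (PP/N)\PP  <  k=5
[0,6] PP/N  <  k=3
[6,7] (S\(PP/N))/PP  lex  "no"
[7,8] PP  lex  "gave"
[6,8] S\(PP/N)  >  k=7
[0,8] S  <  k=6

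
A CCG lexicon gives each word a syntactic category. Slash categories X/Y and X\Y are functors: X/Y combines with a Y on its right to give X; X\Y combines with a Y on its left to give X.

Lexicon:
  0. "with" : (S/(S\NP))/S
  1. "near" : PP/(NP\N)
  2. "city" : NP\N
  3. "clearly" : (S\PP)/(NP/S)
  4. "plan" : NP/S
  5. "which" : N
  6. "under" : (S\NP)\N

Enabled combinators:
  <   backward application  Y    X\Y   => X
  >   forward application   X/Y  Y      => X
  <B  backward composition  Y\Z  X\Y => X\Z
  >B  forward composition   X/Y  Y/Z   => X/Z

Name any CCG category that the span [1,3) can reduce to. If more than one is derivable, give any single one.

[0,7] S   >
  [0,5] S/(S\NP)   >
    [0,1] "with" : (S/(S\NP))/S
    [1,5] S   <
      [1,3] PP   >
        [1,2] "near" : PP/(NP\N)
        [2,3] "city" : NP\N
      [3,5] S\PP   >
        [3,4] "clearly" : (S\PP)/(NP/S)
        [4,5] "plan" : NP/S
  [5,7] S\NP   <
    [5,6] "which" : N
    [6,7] "under" : (S\NP)\N

PP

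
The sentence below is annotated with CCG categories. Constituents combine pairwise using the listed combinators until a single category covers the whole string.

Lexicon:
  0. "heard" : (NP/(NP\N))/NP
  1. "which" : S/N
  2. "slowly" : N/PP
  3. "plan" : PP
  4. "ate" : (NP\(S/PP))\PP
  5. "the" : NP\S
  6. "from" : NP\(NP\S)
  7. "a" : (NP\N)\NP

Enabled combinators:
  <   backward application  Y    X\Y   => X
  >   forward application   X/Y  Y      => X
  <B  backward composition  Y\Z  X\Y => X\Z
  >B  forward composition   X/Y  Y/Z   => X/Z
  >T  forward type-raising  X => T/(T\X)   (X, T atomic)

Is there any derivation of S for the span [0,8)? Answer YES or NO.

(NP/(NP\N))/NP S/N N/PP PP (NP\(S/PP))\PP NP\S NP\(NP\S) (NP\N)\NP
CKY chart[0,8] = {N/(N\NP), NP, NP/(NP\NP), PP/(PP\NP), S/(S\NP)}; S ∉ chart

NO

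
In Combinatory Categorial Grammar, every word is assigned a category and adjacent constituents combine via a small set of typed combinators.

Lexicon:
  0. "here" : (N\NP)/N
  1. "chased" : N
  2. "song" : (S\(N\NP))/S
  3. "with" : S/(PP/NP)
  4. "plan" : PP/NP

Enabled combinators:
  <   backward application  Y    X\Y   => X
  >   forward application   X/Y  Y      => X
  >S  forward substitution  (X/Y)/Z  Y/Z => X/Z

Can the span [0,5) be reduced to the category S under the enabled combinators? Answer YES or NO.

[0,5] S   <
  [0,2] N\NP   >
    [0,1] "here" : (N\NP)/N
    [1,2] "chased" : N
  [2,5] S\(N\NP)   >
    [2,3] "song" : (S\(N\NP))/S
    [3,5] S   >
      [3,4] "with" : S/(PP/NP)
      [4,5] "plan" : PP/NP

YES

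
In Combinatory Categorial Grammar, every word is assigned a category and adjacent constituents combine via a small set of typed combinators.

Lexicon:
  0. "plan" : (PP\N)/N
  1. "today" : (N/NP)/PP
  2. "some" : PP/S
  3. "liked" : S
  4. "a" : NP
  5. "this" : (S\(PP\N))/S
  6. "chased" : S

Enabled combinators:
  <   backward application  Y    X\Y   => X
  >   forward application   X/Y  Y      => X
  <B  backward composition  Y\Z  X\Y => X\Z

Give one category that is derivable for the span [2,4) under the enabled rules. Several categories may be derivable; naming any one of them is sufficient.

PP

[0,7] S   <
  [0,5] PP\N   >
    [0,1] "plan" : (PP\N)/N
    [1,5] N   >
      [1,4] N/NP   >
        [1,2] "today" : (N/NP)/PP
        [2,4] PP   >
          [2,3] "some" : PP/S
          [3,4] "liked" : S
      [4,5] "a" : NP
  [5,7] S\(PP\N)   >
    [5,6] "this" : (S\(PP\N))/S
    [6,7] "chased" : S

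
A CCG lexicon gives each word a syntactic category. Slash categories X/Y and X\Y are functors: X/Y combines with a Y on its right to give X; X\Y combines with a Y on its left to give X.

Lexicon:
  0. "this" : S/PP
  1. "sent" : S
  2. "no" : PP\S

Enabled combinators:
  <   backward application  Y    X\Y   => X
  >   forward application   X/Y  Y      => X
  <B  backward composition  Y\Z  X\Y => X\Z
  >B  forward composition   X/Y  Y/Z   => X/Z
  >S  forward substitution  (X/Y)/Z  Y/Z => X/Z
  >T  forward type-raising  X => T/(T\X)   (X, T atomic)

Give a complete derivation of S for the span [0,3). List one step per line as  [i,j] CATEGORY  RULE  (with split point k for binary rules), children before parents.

[0,1] S/PP  lex  "this"
[1,2] S  lex  "sent"
[2,3] PP\S  lex  "no"
[1,3] PP  <  k=2
[0,3] S  >  k=1

[0,3] S   >
  [0,1] "this" : S/PP
  [1,3] PP   <
    [1,2] "sent" : S
    [2,3] "no" : PP\S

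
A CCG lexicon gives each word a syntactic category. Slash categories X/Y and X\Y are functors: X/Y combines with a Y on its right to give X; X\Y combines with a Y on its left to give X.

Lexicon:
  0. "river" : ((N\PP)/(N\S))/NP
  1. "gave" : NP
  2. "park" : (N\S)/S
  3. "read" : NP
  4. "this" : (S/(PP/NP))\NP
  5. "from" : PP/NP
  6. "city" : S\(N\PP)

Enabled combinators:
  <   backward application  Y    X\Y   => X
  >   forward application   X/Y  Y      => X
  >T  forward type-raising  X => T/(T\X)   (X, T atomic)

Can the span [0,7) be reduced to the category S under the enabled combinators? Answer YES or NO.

[0,7] S   <
  [0,6] N\PP   >
    [0,2] (N\PP)/(N\S)   >
      [0,1] "river" : ((N\PP)/(N\S))/NP
      [1,2] "gave" : NP
    [2,6] N\S   >
      [2,3] "park" : (N\S)/S
      [3,6] S   >
        [3,5] S/(PP/NP)   <
          [3,4] "read" : NP
          [4,5] "this" : (S/(PP/NP))\NP
        [5,6] "from" : PP/NP
  [6,7] "city" : S\(N\PP)

YES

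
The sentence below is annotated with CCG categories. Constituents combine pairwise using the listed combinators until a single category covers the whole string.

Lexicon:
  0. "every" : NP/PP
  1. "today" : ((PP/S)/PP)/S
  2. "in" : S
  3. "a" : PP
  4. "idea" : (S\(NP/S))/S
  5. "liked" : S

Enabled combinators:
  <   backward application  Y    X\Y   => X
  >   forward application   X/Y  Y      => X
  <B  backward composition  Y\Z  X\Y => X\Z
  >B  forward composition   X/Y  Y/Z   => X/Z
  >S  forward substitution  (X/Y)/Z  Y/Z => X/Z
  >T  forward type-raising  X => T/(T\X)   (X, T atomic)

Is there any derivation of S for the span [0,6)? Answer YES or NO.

YES

[0,6] S   <
  [0,4] NP/S   >B
    [0,1] "every" : NP/PP
    [1,4] PP/S   >
      [1,3] (PP/S)/PP   >
        [1,2] "today" : ((PP/S)/PP)/S
        [2,3] "in" : S
      [3,4] "a" : PP
  [4,6] S\(NP/S)   >
    [4,5] "idea" : (S\(NP/S))/S
    [5,6] "liked" : S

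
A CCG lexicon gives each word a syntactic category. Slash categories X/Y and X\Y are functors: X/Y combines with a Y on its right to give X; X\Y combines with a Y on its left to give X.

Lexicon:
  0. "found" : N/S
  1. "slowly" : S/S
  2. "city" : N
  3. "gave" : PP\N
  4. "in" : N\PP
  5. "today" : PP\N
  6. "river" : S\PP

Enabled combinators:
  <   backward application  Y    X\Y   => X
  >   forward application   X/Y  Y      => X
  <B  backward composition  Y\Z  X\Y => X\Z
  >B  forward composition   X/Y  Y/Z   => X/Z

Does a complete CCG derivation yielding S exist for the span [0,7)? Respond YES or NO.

NO

N/S S/S N PP\N N\PP PP\N S\PP
CKY chart[0,7] = {N}; S ∉ chart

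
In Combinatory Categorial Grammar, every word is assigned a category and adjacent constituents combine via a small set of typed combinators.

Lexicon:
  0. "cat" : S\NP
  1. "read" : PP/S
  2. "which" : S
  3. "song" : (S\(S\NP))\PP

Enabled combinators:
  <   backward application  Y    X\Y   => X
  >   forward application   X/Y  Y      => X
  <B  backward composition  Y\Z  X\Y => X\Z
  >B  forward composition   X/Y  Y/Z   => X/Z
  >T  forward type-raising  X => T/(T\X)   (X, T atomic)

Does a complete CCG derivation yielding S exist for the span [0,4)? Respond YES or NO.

[0,4] S   <
  [0,1] "cat" : S\NP
  [1,4] S\(S\NP)   <
    [1,3] PP   >
      [1,2] "read" : PP/S
      [2,3] "which" : S
    [3,4] "song" : (S\(S\NP))\PP

YES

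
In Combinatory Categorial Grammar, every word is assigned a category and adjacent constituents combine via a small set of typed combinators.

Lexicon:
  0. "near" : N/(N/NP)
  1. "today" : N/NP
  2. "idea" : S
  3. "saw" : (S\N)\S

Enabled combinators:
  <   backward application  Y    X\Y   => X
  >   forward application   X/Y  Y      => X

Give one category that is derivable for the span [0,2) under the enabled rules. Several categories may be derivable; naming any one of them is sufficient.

N

[0,4] S   <
  [0,2] N   >
    [0,1] "near" : N/(N/NP)
    [1,2] "today" : N/NP
  [2,4] S\N   <
    [2,3] "idea" : S
    [3,4] "saw" : (S\N)\S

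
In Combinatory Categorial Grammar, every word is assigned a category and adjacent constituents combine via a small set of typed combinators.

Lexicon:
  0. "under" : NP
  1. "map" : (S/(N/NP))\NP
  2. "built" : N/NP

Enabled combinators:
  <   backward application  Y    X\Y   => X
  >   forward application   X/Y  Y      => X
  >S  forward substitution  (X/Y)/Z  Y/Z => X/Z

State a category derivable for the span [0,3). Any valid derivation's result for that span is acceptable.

S

[0,3] S   >
  [0,2] S/(N/NP)   <
    [0,1] "under" : NP
    [1,2] "map" : (S/(N/NP))\NP
  [2,3] "built" : N/NP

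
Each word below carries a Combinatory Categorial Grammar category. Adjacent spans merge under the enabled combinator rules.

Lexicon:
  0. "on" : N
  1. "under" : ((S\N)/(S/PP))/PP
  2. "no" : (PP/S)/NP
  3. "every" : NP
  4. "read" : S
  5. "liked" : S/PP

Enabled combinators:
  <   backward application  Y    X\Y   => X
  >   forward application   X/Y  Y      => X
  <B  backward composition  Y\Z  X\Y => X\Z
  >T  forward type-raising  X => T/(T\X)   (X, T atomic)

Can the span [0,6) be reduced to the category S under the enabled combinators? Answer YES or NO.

[0,6] S   >
  [0,1] S/(S\N)   >T
    [0,1] "on" : N
  [1,6] S\N   >
    [1,5] (S\N)/(S/PP)   >
      [1,2] "under" : ((S\N)/(S/PP))/PP
      [2,5] PP   >
        [2,4] PP/S   >
          [2,3] "no" : (PP/S)/NP
          [3,4] "every" : NP
        [4,5] "read" : S
    [5,6] "liked" : S/PP

YES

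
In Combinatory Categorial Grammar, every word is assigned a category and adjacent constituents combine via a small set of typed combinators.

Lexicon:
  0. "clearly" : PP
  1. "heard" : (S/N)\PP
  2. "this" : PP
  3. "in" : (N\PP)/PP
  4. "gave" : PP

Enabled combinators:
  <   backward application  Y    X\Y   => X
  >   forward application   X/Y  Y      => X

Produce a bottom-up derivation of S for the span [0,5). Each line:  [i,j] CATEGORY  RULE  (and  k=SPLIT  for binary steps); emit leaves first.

[0,5] S   >
  [0,2] S/N   <
    [0,1] "clearly" : PP
    [1,2] "heard" : (S/N)\PP
  [2,5] N   <
    [2,3] "this" : PP
    [3,5] N\PP   >
      [3,4] "in" : (N\PP)/PP
      [4,5] "gave" : PP

[0,1] PP  lex  "clearly"
[1,2] (S/N)\PP  lex  "heard"
[0,2] S/N  <  k=1
[2,3] PP  lex  "this"
[3,4] (N\PP)/PP  lex  "in"
[4,5] PP  lex  "gave"
[3,5] N\PP  >  k=4
[2,5] N  <  k=3
[0,5] S  >  k=2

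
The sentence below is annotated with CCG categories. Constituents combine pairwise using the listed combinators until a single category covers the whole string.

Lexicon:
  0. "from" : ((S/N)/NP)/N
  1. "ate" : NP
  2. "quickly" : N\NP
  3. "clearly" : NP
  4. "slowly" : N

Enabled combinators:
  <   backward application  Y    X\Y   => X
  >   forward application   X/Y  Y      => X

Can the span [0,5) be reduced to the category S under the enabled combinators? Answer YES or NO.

YES

[0,5] S   >
  [0,4] S/N   >
    [0,3] (S/N)/NP   >
      [0,1] "from" : ((S/N)/NP)/N
      [1,3] N   <
        [1,2] "ate" : NP
        [2,3] "quickly" : N\NP
    [3,4] "clearly" : NP
  [4,5] "slowly" : N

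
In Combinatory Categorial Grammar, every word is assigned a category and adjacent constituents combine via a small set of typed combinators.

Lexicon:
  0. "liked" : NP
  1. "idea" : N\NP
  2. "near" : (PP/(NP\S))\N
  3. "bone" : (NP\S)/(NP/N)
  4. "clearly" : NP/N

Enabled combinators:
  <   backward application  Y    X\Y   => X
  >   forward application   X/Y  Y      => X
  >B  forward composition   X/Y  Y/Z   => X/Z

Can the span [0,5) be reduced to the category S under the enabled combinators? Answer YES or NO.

NO

NP N\NP (PP/(NP\S))\N (NP\S)/(NP/N) NP/N
CKY chart[0,5] = {PP}; S ∉ chart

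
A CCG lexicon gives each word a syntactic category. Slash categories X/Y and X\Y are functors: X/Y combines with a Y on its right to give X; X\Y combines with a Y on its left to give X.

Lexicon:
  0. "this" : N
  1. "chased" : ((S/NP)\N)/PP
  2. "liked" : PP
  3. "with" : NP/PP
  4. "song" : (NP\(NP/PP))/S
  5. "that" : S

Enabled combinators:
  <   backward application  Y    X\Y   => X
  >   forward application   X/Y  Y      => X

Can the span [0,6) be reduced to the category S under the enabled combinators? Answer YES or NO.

YES

[0,6] S   >
  [0,3] S/NP   <
    [0,1] "this" : N
    [1,3] (S/NP)\N   >
      [1,2] "chased" : ((S/NP)\N)/PP
      [2,3] "liked" : PP
  [3,6] NP   <
    [3,4] "with" : NP/PP
    [4,6] NP\(NP/PP)   >
      [4,5] "song" : (NP\(NP/PP))/S
      [5,6] "that" : S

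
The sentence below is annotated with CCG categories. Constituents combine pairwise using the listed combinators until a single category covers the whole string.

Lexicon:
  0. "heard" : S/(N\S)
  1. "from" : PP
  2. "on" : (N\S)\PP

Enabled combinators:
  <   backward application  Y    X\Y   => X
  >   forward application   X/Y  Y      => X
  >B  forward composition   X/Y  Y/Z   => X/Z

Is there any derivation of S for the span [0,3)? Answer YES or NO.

YES

[0,3] S   >
  [0,1] "heard" : S/(N\S)
  [1,3] N\S   <
    [1,2] "from" : PP
    [2,3] "on" : (N\S)\PP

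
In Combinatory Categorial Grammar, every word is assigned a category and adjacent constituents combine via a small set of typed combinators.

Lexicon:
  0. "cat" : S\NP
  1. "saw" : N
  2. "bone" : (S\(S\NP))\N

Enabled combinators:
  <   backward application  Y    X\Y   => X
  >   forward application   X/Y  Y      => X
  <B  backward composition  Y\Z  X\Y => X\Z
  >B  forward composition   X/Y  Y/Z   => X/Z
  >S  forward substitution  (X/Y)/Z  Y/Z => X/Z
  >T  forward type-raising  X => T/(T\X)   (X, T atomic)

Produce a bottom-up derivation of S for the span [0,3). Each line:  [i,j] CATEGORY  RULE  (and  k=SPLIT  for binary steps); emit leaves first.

[0,1] S\NP  lex  "cat"
[1,2] N  lex  "saw"
[2,3] (S\(S\NP))\N  lex  "bone"
[1,3] S\(S\NP)  <  k=2
[0,3] S  <  k=1

[0,3] S   <
  [0,1] "cat" : S\NP
  [1,3] S\(S\NP)   <
    [1,2] "saw" : N
    [2,3] "bone" : (S\(S\NP))\N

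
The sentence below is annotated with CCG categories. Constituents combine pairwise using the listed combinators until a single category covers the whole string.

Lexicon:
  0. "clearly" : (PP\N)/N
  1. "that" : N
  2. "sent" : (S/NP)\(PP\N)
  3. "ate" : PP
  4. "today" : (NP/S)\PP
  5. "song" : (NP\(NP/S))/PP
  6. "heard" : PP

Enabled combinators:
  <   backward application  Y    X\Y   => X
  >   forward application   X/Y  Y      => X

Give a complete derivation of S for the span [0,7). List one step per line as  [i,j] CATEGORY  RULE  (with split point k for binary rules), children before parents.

[0,1] (PP\N)/N  lex  "clearly"
[1,2] N  lex  "that"
[0,2] PP\N  >  k=1
[2,3] (S/NP)\(PP\N)  lex  "sent"
[0,3] S/NP  <  k=2
[3,4] PP  lex  "ate"
[4,5] (NP/S)\PP  lex  "today"
[3,5] NP/S  <  k=4
[5,6] (NP\(NP/S))/PP  lex  "song"
[6,7] PP  lex  "heard"
[5,7] NP\(NP/S)  >  k=6
[3,7] NP  <  k=5
[0,7] S  >  k=3

[0,7] S   >
  [0,3] S/NP   <
    [0,2] PP\N   >
      [0,1] "clearly" : (PP\N)/N
      [1,2] "that" : N
    [2,3] "sent" : (S/NP)\(PP\N)
  [3,7] NP   <
    [3,5] NP/S   <
      [3,4] "ate" : PP
      [4,5] "today" : (NP/S)\PP
    [5,7] NP\(NP/S)   >
      [5,6] "song" : (NP\(NP/S))/PP
      [6,7] "heard" : PP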